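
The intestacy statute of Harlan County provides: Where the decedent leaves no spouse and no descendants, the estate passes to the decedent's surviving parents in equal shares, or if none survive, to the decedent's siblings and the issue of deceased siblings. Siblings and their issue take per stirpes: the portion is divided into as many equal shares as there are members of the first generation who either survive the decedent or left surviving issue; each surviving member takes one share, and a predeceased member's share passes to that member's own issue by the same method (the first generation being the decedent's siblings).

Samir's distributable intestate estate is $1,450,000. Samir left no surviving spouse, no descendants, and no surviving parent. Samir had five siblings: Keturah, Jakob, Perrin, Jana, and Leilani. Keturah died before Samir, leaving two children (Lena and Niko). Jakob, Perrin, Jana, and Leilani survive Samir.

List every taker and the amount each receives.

The entire $1,450,000 passes to the siblings and their issue.
That amount ($1,450,000) is divided into 5 shares of $290,000: Jakob, Perrin, Jana, and Leilani each take $290,000; Keturah's $290,000 share passes to Keturah's issue.
Keturah's share ($290,000) is divided into 2 shares of $145,000: Lena and Niko each take $145,000.

Lena: $145,000; Niko: $145,000; Jakob: $290,000; Perrin: $290,000; Jana: $290,000; Leilani: $290,000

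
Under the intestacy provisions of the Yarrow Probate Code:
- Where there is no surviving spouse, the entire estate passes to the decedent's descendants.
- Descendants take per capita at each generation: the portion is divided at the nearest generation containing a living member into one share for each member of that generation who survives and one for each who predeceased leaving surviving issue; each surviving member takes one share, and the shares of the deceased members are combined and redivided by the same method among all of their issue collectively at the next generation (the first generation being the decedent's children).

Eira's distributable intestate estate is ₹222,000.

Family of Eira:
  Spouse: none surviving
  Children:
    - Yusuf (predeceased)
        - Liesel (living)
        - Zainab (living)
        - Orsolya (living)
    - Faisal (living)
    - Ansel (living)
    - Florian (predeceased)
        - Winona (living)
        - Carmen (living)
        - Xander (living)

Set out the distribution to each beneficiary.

Liesel: ₹18,500; Zainab: ₹18,500; Orsolya: ₹18,500; Faisal: ₹55,500; Ansel: ₹55,500; Winona: ₹18,500; Carmen: ₹18,500; Xander: ₹18,500

The entire ₹222,000 passes to the descendants.
That amount (₹222,000) is divided at the children's generation into 4 shares of ₹55,500. Faisal and Ansel each take ₹55,500. The 2 shares of the deceased (Yusuf and Florian) are combined into a pool of ₹111,000.
That pool (₹111,000) is divided at the grandchildren's generation equally among Liesel, Zainab, Orsolya, Winona, Carmen, and Xander: ₹18,500 each.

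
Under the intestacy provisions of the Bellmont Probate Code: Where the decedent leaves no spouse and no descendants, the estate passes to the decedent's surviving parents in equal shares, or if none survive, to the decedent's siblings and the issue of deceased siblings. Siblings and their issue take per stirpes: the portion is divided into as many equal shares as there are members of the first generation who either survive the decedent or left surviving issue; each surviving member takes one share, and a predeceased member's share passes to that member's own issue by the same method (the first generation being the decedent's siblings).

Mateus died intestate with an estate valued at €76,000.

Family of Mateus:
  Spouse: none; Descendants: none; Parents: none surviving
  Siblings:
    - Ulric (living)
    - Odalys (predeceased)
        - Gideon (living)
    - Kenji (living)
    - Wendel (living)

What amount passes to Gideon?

The entire €76,000 passes to the siblings and their issue.
That amount (€76,000) is divided into 4 shares of €19,000: Ulric, Kenji, and Wendel each take €19,000; Odalys's €19,000 share passes to Odalys's issue.
Odalys's share (€19,000) passes entirely to Gideon.

Gideon receives €19,000.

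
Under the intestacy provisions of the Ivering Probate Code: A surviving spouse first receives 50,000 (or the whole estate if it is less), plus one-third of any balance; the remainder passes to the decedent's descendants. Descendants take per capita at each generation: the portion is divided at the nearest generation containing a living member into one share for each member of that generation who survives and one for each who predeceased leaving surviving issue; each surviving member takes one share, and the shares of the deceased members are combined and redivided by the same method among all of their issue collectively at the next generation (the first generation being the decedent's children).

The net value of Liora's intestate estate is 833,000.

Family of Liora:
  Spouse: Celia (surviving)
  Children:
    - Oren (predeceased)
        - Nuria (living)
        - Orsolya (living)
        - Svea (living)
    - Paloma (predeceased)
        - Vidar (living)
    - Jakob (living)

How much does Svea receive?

Celia first takes 50,000, leaving a balance of 783,000. Celia then takes one-third of the balance (261,000), for a total of 311,000. The remaining 522,000 passes to the descendants.
The descendants' portion (522,000) is divided at the children's generation into 3 shares of 174,000. Jakob takes 174,000. The 2 shares of the deceased (Oren and Paloma) are combined into a pool of 348,000.
That pool (348,000) is divided at the grandchildren's generation equally among Nuria, Orsolya, Svea, and Vidar: 87,000 each.

Svea receives 87,000.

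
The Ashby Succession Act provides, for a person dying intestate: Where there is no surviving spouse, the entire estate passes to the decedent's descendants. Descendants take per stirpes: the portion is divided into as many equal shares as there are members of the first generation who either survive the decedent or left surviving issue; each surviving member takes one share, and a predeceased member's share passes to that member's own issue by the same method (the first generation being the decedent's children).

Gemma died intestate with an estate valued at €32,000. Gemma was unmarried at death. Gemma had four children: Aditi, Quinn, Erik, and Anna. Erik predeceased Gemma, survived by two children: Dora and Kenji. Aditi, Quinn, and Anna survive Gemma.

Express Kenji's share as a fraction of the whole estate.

The entire €32,000 passes to the descendants.
That amount (€32,000) is divided into 4 shares of €8,000: Aditi, Quinn, and Anna each take €8,000; Erik's €8,000 share passes to Erik's issue.
Erik's share (€8,000) is divided into 2 shares of €4,000: Dora and Kenji each take €4,000.

Kenji receives 1/8 of the estate.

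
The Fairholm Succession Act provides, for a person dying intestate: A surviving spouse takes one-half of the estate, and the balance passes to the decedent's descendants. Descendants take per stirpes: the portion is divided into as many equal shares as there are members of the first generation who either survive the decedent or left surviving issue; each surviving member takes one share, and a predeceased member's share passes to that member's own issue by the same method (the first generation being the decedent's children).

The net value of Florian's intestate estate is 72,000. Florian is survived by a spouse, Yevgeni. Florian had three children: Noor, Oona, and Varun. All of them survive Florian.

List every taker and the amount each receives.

Yevgeni: 36,000; Noor: 12,000; Oona: 12,000; Varun: 12,000

Yevgeni takes one-half of 72,000 = 36,000. The remaining 36,000 passes to the descendants.
The descendants' portion (36,000) is divided into 3 shares of 12,000: Noor, Oona, and Varun each take 12,000.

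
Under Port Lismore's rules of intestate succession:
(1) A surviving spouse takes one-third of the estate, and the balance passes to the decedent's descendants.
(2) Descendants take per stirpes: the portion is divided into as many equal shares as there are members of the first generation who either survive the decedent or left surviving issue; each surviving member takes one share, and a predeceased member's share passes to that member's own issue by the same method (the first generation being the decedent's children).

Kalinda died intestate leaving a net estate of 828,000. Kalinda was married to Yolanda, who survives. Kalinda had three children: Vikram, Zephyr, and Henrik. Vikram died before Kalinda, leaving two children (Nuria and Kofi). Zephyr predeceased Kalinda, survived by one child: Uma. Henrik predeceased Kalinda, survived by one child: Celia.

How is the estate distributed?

Yolanda: 276,000; Nuria: 92,000; Kofi: 92,000; Uma: 184,000; Celia: 184,000

Yolanda takes one-third of 828,000 = 276,000. The remaining 552,000 passes to the descendants.
The descendants' portion (552,000) is divided into 3 shares of 184,000: Vikram's 184,000 share passes to Vikram's issue; Zephyr's 184,000 share passes to Zephyr's issue; Henrik's 184,000 share passes to Henrik's issue.
Vikram's share (184,000) is divided into 2 shares of 92,000: Nuria and Kofi each take 92,000.
Zephyr's share (184,000) passes entirely to Uma.
Henrik's share (184,000) passes entirely to Celia.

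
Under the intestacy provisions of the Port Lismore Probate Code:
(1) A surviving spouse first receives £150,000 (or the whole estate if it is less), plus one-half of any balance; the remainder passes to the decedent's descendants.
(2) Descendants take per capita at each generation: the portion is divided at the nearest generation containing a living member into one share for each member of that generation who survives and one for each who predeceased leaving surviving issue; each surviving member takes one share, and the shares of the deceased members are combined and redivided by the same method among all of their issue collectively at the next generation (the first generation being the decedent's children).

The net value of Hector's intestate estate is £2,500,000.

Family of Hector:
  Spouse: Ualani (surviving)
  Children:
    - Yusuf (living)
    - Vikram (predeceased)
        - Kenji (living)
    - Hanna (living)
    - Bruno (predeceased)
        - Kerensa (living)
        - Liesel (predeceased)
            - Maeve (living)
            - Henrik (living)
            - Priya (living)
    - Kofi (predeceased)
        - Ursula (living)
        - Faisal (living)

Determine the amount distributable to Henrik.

Henrik receives £47,000.

Ualani first takes £150,000, leaving a balance of £2,350,000. Ualani then takes one-half of the balance (£1,175,000), for a total of £1,325,000. The remaining £1,175,000 passes to the descendants.
The descendants' portion (£1,175,000) is divided at the children's generation into 5 shares of £235,000. Yusuf and Hanna each take £235,000. The 3 shares of the deceased (Vikram, Bruno, and Kofi) are combined into a pool of £705,000.
That pool (£705,000) is divided at the grandchildren's generation into 5 shares of £141,000. Kenji, Kerensa, Ursula, and Faisal each take £141,000. The remaining share for the deceased Liesel (£141,000) is carried to the next generation.
That pool (£141,000) is divided at the great-grandchildren's generation equally among Maeve, Henrik, and Priya: £47,000 each.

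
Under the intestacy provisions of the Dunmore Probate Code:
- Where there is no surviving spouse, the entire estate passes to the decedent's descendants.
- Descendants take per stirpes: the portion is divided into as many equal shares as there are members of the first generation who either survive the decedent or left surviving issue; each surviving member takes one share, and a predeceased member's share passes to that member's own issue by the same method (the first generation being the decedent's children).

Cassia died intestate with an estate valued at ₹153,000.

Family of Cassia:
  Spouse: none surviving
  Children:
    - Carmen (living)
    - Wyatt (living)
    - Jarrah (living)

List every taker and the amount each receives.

Carmen: ₹51,000; Wyatt: ₹51,000; Jarrah: ₹51,000

The entire ₹153,000 passes to the descendants.
That amount (₹153,000) is divided into 3 shares of ₹51,000: Carmen, Wyatt, and Jarrah each take ₹51,000.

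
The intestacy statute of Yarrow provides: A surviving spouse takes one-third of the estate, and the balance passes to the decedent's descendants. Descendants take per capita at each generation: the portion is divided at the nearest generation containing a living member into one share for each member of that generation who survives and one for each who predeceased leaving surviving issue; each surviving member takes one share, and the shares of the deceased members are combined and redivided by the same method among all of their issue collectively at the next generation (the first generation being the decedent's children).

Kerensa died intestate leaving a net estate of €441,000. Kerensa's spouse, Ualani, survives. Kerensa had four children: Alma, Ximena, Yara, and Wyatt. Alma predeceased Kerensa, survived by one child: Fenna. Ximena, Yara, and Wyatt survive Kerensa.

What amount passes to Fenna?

Ualani takes one-third of €441,000 = €147,000. The remaining €294,000 passes to the descendants.
The descendants' portion (€294,000) is divided at the children's generation into 4 shares of €73,500. Ximena, Yara, and Wyatt each take €73,500. The remaining share for the deceased Alma (€73,500) is carried to the next generation.
That pool (€73,500) passes entirely to Fenna, the sole taker at the grandchildren's generation.

Fenna receives €73,500.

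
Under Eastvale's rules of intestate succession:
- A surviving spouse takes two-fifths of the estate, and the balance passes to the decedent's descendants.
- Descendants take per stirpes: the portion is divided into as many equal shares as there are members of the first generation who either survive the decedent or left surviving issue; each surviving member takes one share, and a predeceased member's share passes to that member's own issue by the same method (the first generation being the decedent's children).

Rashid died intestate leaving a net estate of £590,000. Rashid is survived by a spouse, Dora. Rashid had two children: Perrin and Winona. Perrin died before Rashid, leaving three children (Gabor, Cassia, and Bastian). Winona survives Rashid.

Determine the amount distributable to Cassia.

Cassia receives £59,000.

Dora takes two-fifths of £590,000 = £236,000. The remaining £354,000 passes to the descendants.
The descendants' portion (£354,000) is divided into 2 shares of £177,000: Winona takes £177,000; Perrin's £177,000 share passes to Perrin's issue.
Perrin's share (£177,000) is divided into 3 shares of £59,000: Gabor, Cassia, and Bastian each take £59,000.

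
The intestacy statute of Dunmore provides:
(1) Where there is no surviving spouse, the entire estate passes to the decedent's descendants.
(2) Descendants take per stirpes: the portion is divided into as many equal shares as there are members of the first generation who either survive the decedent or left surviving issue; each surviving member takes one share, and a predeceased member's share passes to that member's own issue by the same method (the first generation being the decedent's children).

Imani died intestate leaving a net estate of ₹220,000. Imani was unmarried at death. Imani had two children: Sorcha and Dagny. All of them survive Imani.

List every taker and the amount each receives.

Sorcha: ₹110,000; Dagny: ₹110,000

The entire ₹220,000 passes to the descendants.
That amount (₹220,000) is divided into 2 shares of ₹110,000: Sorcha and Dagny each take ₹110,000.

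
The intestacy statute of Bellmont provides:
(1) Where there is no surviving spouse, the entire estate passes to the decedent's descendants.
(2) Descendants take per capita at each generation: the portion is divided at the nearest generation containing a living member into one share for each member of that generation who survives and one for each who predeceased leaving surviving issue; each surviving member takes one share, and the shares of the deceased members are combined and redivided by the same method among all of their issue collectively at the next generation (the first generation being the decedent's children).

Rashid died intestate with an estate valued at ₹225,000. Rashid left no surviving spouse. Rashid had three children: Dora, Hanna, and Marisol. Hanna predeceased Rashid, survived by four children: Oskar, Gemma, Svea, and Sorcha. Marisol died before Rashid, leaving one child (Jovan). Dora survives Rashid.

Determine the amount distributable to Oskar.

The entire ₹225,000 passes to the descendants.
That amount (₹225,000) is divided at the children's generation into 3 shares of ₹75,000. Dora takes ₹75,000. The 2 shares of the deceased (Hanna and Marisol) are combined into a pool of ₹150,000.
That pool (₹150,000) is divided at the grandchildren's generation equally among Oskar, Gemma, Svea, Sorcha, and Jovan: ₹30,000 each.

Oskar receives ₹30,000.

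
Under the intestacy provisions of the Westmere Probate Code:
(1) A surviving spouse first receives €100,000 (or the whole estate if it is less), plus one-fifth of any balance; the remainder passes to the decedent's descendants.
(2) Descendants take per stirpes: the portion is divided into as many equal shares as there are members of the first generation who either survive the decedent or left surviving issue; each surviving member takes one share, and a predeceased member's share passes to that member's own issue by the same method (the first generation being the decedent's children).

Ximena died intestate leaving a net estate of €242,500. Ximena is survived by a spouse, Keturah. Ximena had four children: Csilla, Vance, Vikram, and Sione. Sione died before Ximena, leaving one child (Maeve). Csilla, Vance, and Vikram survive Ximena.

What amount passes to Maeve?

Keturah first takes €100,000, leaving a balance of €142,500. Keturah then takes one-fifth of the balance (€28,500), for a total of €128,500. The remaining €114,000 passes to the descendants.
The descendants' portion (€114,000) is divided into 4 shares of €28,500: Csilla, Vance, and Vikram each take €28,500; Sione's €28,500 share passes to Sione's issue.
Sione's share (€28,500) passes entirely to Maeve.

Maeve receives €28,500.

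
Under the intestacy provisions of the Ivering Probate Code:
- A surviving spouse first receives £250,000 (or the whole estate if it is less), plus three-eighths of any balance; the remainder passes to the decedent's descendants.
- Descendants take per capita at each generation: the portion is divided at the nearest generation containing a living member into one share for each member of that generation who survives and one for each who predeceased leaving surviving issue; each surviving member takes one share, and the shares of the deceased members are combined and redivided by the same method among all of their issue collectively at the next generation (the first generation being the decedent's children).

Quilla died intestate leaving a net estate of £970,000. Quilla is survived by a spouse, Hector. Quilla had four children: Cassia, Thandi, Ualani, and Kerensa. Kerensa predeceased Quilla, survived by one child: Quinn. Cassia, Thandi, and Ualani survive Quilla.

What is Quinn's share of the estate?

Hector first takes £250,000, leaving a balance of £720,000. Hector then takes three-eighths of the balance (£270,000), for a total of £520,000. The remaining £450,000 passes to the descendants.
The descendants' portion (£450,000) is divided at the children's generation into 4 shares of £112,500. Cassia, Thandi, and Ualani each take £112,500. The remaining share for the deceased Kerensa (£112,500) is carried to the next generation.
That pool (£112,500) passes entirely to Quinn, the sole taker at the grandchildren's generation.

Quinn receives £112,500.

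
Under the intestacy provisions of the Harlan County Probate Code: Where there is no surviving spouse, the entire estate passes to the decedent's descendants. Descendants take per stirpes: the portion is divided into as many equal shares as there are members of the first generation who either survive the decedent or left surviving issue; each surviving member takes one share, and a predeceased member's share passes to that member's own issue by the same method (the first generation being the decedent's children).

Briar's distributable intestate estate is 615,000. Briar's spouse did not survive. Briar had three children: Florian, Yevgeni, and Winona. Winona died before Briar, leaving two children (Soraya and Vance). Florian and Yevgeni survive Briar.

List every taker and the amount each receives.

The entire 615,000 passes to the descendants.
That amount (615,000) is divided into 3 shares of 205,000: Florian and Yevgeni each take 205,000; Winona's 205,000 share passes to Winona's issue.
Winona's share (205,000) is divided into 2 shares of 102,500: Soraya and Vance each take 102,500.

Florian: 205,000; Yevgeni: 205,000; Soraya: 102,500; Vance: 102,500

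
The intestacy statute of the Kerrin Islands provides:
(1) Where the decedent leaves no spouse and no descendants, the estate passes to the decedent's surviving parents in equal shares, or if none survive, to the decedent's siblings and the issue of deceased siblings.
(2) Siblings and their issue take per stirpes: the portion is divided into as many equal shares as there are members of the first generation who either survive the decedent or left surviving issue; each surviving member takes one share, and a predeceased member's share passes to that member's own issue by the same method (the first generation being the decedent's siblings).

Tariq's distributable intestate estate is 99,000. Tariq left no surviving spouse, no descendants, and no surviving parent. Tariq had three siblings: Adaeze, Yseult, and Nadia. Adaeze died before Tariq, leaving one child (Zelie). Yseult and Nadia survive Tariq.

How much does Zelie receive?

The entire 99,000 passes to the siblings and their issue.
That amount (99,000) is divided into 3 shares of 33,000: Yseult and Nadia each take 33,000; Adaeze's 33,000 share passes to Adaeze's issue.
Adaeze's share (33,000) passes entirely to Zelie.

Zelie receives 33,000.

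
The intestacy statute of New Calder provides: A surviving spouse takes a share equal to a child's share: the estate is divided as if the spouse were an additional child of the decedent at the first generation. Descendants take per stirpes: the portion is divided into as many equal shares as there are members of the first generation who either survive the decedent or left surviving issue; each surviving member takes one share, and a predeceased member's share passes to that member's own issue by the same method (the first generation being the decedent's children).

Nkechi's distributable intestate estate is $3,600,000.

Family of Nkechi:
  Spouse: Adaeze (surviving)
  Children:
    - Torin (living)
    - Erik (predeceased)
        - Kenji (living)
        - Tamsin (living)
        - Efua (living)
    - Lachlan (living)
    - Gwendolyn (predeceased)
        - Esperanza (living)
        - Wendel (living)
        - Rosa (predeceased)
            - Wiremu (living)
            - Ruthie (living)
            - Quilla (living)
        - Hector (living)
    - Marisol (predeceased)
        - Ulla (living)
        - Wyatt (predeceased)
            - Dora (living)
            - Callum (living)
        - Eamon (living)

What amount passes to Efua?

Efua receives $200,000.

The spouse counts as an additional share at the children's level, so there are 6 primary shares of $600,000. Adaeze takes one such share ($600,000).
The children's combined portion ($3,000,000) is divided into 5 shares of $600,000: Torin and Lachlan each take $600,000; Erik's $600,000 share passes to Erik's issue; Gwendolyn's $600,000 share passes to Gwendolyn's issue; Marisol's $600,000 share passes to Marisol's issue.
Erik's share ($600,000) is divided into 3 shares of $200,000: Kenji, Tamsin, and Efua each take $200,000.
Gwendolyn's share ($600,000) is divided into 4 shares of $150,000: Esperanza, Wendel, and Hector each take $150,000; Rosa's $150,000 share passes to Rosa's issue.
Rosa's share ($150,000) is divided into 3 shares of $50,000: Wiremu, Ruthie, and Quilla each take $50,000.
Marisol's share ($600,000) is divided into 3 shares of $200,000: Ulla and Eamon each take $200,000; Wyatt's $200,000 share passes to Wyatt's issue.
Wyatt's share ($200,000) is divided into 2 shares of $100,000: Dora and Callum each take $100,000.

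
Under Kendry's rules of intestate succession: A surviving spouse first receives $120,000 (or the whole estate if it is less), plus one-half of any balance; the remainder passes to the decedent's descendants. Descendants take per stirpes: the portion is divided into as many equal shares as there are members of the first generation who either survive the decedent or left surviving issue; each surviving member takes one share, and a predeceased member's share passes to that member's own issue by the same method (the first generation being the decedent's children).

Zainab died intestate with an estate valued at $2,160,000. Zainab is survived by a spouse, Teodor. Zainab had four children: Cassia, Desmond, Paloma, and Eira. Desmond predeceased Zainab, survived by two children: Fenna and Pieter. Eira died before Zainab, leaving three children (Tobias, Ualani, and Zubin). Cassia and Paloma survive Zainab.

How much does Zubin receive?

Zubin receives $85,000.

Teodor first takes $120,000, leaving a balance of $2,040,000. Teodor then takes one-half of the balance ($1,020,000), for a total of $1,140,000. The remaining $1,020,000 passes to the descendants.
The descendants' portion ($1,020,000) is divided into 4 shares of $255,000: Cassia and Paloma each take $255,000; Desmond's $255,000 share passes to Desmond's issue; Eira's $255,000 share passes to Eira's issue.
Desmond's share ($255,000) is divided into 2 shares of $127,500: Fenna and Pieter each take $127,500.
Eira's share ($255,000) is divided into 3 shares of $85,000: Tobias, Ualani, and Zubin each take $85,000.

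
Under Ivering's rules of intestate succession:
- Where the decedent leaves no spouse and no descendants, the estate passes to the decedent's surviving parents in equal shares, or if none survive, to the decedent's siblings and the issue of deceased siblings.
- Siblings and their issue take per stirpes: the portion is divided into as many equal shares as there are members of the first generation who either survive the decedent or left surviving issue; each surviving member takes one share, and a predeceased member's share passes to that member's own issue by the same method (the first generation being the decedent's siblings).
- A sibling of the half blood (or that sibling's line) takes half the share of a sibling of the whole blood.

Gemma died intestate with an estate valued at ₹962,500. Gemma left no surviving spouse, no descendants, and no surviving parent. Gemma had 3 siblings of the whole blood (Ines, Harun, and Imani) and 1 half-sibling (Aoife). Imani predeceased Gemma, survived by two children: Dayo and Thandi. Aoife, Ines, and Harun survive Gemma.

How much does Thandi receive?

The entire ₹962,500 passes to the siblings and their issue.
Counting each half-blood sibling's line as half a unit, there are 7/2 units in ₹962,500, so one unit is ₹275,000. Whole-blood lines (Ines, Harun, and Imani) take ₹275,000 each; half-blood lines (Aoife) take ₹137,500 each.
Imani's share (₹275,000) is divided into 2 shares of ₹137,500: Dayo and Thandi each take ₹137,500.

Thandi receives ₹137,500.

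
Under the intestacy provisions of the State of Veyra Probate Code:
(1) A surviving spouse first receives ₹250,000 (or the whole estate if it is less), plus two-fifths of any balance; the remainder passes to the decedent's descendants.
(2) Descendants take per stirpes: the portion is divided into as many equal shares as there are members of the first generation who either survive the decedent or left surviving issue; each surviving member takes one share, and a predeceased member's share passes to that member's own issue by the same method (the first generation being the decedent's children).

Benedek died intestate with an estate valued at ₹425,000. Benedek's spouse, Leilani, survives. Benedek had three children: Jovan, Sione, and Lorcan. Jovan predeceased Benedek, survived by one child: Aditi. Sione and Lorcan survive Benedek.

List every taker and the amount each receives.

Leilani: ₹320,000; Aditi: ₹35,000; Sione: ₹35,000; Lorcan: ₹35,000

Leilani first takes ₹250,000, leaving a balance of ₹175,000. Leilani then takes two-fifths of the balance (₹70,000), for a total of ₹320,000. The remaining ₹105,000 passes to the descendants.
The descendants' portion (₹105,000) is divided into 3 shares of ₹35,000: Sione and Lorcan each take ₹35,000; Jovan's ₹35,000 share passes to Jovan's issue.
Jovan's share (₹35,000) passes entirely to Aditi.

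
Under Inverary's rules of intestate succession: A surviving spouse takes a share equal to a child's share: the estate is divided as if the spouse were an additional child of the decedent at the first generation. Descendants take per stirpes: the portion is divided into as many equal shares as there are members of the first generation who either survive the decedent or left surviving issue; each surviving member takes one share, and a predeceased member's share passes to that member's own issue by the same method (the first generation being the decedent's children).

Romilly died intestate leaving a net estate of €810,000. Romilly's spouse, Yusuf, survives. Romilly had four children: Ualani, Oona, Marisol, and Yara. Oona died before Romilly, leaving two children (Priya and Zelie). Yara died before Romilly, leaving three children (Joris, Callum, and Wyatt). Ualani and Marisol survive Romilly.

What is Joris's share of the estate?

The spouse counts as an additional share at the children's level, so there are 5 primary shares of €162,000. Yusuf takes one such share (€162,000).
The children's combined portion (€648,000) is divided into 4 shares of €162,000: Ualani and Marisol each take €162,000; Oona's €162,000 share passes to Oona's issue; Yara's €162,000 share passes to Yara's issue.
Oona's share (€162,000) is divided into 2 shares of €81,000: Priya and Zelie each take €81,000.
Yara's share (€162,000) is divided into 3 shares of €54,000: Joris, Callum, and Wyatt each take €54,000.

Joris receives €54,000.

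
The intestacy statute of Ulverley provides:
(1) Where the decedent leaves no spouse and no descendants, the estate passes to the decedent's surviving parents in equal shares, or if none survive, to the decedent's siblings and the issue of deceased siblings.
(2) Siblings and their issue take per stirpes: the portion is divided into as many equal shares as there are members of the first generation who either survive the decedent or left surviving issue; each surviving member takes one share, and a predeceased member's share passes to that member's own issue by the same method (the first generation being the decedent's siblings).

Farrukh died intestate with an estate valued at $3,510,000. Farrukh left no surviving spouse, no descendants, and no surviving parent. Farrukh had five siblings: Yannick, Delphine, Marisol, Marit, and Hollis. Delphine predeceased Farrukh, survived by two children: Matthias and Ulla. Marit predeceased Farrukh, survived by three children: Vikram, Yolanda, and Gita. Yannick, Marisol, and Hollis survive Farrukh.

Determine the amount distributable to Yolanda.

The entire $3,510,000 passes to the siblings and their issue.
That amount ($3,510,000) is divided into 5 shares of $702,000: Yannick, Marisol, and Hollis each take $702,000; Delphine's $702,000 share passes to Delphine's issue; Marit's $702,000 share passes to Marit's issue.
Delphine's share ($702,000) is divided into 2 shares of $351,000: Matthias and Ulla each take $351,000.
Marit's share ($702,000) is divided into 3 shares of $234,000: Vikram, Yolanda, and Gita each take $234,000.

Yolanda receives $234,000.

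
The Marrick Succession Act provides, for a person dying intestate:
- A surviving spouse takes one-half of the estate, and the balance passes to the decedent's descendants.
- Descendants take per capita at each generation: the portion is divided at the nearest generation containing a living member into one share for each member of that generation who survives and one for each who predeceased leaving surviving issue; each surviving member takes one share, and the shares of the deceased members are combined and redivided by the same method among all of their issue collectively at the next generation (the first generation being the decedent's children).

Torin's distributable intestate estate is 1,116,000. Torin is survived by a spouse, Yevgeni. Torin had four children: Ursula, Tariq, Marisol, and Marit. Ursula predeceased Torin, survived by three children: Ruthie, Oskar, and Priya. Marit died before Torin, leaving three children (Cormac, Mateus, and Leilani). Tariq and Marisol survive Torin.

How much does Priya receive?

Priya receives 46,500.

Yevgeni takes one-half of 1,116,000 = 558,000. The remaining 558,000 passes to the descendants.
The descendants' portion (558,000) is divided at the children's generation into 4 shares of 139,500. Tariq and Marisol each take 139,500. The 2 shares of the deceased (Ursula and Marit) are combined into a pool of 279,000.
That pool (279,000) is divided at the grandchildren's generation equally among Ruthie, Oskar, Priya, Cormac, Mateus, and Leilani: 46,500 each.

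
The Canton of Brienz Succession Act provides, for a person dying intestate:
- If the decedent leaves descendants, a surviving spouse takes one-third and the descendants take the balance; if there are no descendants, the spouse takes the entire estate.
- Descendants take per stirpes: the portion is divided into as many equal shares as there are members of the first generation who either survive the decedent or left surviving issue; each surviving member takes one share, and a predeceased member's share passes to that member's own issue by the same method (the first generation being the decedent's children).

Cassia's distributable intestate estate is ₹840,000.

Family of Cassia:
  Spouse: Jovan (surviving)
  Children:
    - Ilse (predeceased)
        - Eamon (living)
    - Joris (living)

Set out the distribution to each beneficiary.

Jovan: ₹280,000; Eamon: ₹280,000; Joris: ₹280,000

Jovan takes one-third of ₹840,000 = ₹280,000. The remaining ₹560,000 passes to the descendants.
The descendants' portion (₹560,000) is divided into 2 shares of ₹280,000: Joris takes ₹280,000; Ilse's ₹280,000 share passes to Ilse's issue.
Ilse's share (₹280,000) passes entirely to Eamon.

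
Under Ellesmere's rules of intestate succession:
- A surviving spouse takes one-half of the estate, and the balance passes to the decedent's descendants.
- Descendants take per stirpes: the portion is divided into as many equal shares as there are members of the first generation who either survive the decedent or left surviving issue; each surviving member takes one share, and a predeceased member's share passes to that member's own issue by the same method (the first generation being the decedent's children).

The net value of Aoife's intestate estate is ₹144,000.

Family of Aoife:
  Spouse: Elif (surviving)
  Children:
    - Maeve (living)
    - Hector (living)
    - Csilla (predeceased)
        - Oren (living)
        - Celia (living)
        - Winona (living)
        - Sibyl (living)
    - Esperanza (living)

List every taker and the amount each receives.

Elif: ₹72,000; Maeve: ₹18,000; Hector: ₹18,000; Oren: ₹4,500; Celia: ₹4,500; Winona: ₹4,500; Sibyl: ₹4,500; Esperanza: ₹18,000

Elif takes one-half of ₹144,000 = ₹72,000. The remaining ₹72,000 passes to the descendants.
The descendants' portion (₹72,000) is divided into 4 shares of ₹18,000: Maeve, Hector, and Esperanza each take ₹18,000; Csilla's ₹18,000 share passes to Csilla's issue.
Csilla's share (₹18,000) is divided into 4 shares of ₹4,500: Oren, Celia, Winona, and Sibyl each take ₹4,500.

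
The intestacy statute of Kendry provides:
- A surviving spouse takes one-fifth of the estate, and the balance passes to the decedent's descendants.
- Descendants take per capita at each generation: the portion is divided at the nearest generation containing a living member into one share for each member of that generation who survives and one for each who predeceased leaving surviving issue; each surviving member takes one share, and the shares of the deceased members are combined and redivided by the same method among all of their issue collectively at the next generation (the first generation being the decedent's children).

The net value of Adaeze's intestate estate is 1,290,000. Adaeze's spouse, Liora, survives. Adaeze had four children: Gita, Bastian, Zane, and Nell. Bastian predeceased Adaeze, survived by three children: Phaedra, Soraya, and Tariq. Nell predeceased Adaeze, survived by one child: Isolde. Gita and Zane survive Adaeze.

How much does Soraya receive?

Soraya receives 129,000.

Liora takes one-fifth of 1,290,000 = 258,000. The remaining 1,032,000 passes to the descendants.
The descendants' portion (1,032,000) is divided at the children's generation into 4 shares of 258,000. Gita and Zane each take 258,000. The 2 shares of the deceased (Bastian and Nell) are combined into a pool of 516,000.
That pool (516,000) is divided at the grandchildren's generation equally among Phaedra, Soraya, Tariq, and Isolde: 129,000 each.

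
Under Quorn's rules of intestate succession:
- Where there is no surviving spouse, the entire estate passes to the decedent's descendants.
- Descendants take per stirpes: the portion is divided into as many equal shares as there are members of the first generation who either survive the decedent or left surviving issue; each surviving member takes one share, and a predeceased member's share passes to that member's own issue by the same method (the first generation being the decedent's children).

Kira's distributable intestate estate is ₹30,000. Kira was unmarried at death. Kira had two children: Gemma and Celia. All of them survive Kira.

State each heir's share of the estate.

Gemma: ₹15,000; Celia: ₹15,000

The entire ₹30,000 passes to the descendants.
That amount (₹30,000) is divided into 2 shares of ₹15,000: Gemma and Celia each take ₹15,000.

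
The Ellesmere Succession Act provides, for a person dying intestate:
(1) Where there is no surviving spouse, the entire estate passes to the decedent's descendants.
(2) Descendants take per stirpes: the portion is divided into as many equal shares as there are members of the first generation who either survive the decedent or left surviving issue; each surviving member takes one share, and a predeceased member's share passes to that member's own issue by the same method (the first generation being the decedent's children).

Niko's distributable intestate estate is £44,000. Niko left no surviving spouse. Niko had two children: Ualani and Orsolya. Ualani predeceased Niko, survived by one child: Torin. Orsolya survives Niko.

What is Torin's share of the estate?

The entire £44,000 passes to the descendants.
That amount (£44,000) is divided into 2 shares of £22,000: Orsolya takes £22,000; Ualani's £22,000 share passes to Ualani's issue.
Ualani's share (£22,000) passes entirely to Torin.

Torin receives £22,000.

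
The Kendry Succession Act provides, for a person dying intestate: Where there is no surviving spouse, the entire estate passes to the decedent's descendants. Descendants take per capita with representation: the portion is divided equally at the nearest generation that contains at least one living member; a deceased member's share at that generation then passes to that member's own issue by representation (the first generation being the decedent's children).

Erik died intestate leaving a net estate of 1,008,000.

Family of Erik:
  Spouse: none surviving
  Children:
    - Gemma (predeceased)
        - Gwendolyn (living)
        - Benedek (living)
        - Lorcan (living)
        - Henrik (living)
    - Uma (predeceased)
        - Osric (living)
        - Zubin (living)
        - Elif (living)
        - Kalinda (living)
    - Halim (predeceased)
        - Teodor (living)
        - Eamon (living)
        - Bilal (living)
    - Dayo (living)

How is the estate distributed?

The entire 1,008,000 passes to the descendants.
That amount (1,008,000) is divided into 4 shares of 252,000: Dayo takes 252,000; Gemma's 252,000 share passes to Gemma's issue; Uma's 252,000 share passes to Uma's issue; Halim's 252,000 share passes to Halim's issue.
Gemma's share (252,000) is divided into 4 shares of 63,000: Gwendolyn, Benedek, Lorcan, and Henrik each take 63,000.
Uma's share (252,000) is divided into 4 shares of 63,000: Osric, Zubin, Elif, and Kalinda each take 63,000.
Halim's share (252,000) is divided into 3 shares of 84,000: Teodor, Eamon, and Bilal each take 84,000.

Gwendolyn: 63,000; Benedek: 63,000; Lorcan: 63,000; Henrik: 63,000; Osric: 63,000; Zubin: 63,000; Elif: 63,000; Kalinda: 63,000; Teodor: 84,000; Eamon: 84,000; Bilal: 84,000; Dayo: 252,000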